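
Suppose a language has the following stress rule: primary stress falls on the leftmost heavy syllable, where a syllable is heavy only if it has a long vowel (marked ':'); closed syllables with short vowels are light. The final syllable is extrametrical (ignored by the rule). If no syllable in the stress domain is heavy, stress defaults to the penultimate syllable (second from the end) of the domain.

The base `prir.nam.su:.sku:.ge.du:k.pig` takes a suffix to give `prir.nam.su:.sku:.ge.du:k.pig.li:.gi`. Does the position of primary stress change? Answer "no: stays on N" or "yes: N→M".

no: stays on 3

Base `prir.nam.su:.sku:.ge.du:k.pig` (7 syllables):
  The final syllable (7, pig) is extrametrical; the stress domain is syllables 1–6.
  Weights: 1 prir L, 2 nam L, 3 su: H, 4 sku: H, 5 ge L, 6 du:k H.
  Heavy syllables in the domain: 3, 4, 6. The leftmost is syllable 3 (su:).
  → primary stress on syllable 3.
Suffixed `prir.nam.su:.sku:.ge.du:k.pig.li:.gi` (9 syllables):
  The final syllable (9, gi) is extrametrical; the stress domain is syllables 1–8.
  Weights: 1 prir L, 2 nam L, 3 su: H, 4 sku: H, 5 ge L, 6 du:k H, 7 pig L, 8 li: H.
  Heavy syllables in the domain: 3, 4, 6, 8. The leftmost is syllable 3 (su:).
  → primary stress on syllable 3.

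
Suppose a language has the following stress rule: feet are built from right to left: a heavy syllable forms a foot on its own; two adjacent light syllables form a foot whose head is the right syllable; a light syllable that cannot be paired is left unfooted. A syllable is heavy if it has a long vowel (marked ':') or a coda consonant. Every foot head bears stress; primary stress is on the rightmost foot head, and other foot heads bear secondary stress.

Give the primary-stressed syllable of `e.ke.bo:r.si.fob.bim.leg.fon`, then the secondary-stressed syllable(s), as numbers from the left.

primary 8, secondary 2, 3, 5, 6, 7

Weights: 1 e L, 2 ke L, 3 bo:r H, 4 si L, 5 fob H, 6 bim H, 7 leg H, 8 fon H.
Parse right to left (heavy = foot alone; LL = one foot; stranded L unfooted): (e.ˈke) (ˈbo:r) si (ˈfob) (ˈbim) (ˈleg) (ˈfon).
Foot heads: 2, 3, 5, 6, 7, 8.
Primary stress on the rightmost head = syllable 8.
Secondary stress on 2, 3, 5, 6, 7: e.ˌke.ˌbo:r.si.ˌfob.ˌbim.ˌleg.ˈfon.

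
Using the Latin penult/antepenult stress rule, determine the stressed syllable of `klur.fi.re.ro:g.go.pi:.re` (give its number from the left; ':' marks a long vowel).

Classical Latin: stress the penult if heavy (long vowel or closed), else the antepenult.
Weights: 5 go L, 6 pi: H, 7 re L.
The penult (syllable 6, pi:) is heavy, so it takes stress.
Stress on syllable 6: klur.fi.re.ro:g.go.ˈpi:.re.

6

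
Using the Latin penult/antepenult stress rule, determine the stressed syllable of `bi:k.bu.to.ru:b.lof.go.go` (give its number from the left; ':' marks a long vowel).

Classical Latin: stress the penult if heavy (long vowel or closed), else the antepenult.
Weights: 5 lof H, 6 go L, 7 go L.
The penult (syllable 6, go) is light, so stress falls on the antepenult (syllable 5, lof).
Stress on syllable 5: bi:k.bu.to.ru:b.ˈlof.go.go.

5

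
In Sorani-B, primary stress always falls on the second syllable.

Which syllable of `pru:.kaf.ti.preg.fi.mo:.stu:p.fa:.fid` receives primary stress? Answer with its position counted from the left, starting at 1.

2

The word has 9 syllables; the second syllable is syllable 2 (kaf).
Primary stress: syllable 2 → pru:.ˈkaf.ti.preg.fi.mo:.stu:p.fa:.fid.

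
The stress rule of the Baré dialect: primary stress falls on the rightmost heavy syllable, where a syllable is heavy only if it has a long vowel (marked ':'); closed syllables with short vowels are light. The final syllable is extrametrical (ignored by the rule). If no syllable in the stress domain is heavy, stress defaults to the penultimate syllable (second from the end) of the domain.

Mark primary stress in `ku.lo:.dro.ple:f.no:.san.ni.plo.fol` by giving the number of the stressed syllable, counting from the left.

The final syllable (9, fol) is extrametrical; the stress domain is syllables 1–8.
Weights: 1 ku L, 2 lo: H, 3 dro L, 4 ple:f H, 5 no: H, 6 san L, 7 ni L, 8 plo L.
Heavy syllables in the domain: 2, 4, 5. The rightmost is syllable 5 (no:).
Primary stress: syllable 5 → ku.lo:.dro.ple:f.ˈno:.san.ni.plo.fol.

5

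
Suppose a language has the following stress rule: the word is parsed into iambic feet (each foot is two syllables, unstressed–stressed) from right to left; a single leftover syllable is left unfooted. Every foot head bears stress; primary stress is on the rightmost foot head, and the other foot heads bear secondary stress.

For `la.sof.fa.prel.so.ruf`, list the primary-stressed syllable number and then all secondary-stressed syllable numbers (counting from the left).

Parse right to left into iambic (σˈσ) feet: (la.ˈsof) (fa.ˈprel) (so.ˈruf).
Foot heads (stressed positions): 2, 4, 6.
End Rule Rightmost: primary stress on the rightmost head = syllable 6.
Secondary stress on 2, 4: la.ˌsof.fa.ˌprel.so.ˈruf.

primary 6, secondary 2, 4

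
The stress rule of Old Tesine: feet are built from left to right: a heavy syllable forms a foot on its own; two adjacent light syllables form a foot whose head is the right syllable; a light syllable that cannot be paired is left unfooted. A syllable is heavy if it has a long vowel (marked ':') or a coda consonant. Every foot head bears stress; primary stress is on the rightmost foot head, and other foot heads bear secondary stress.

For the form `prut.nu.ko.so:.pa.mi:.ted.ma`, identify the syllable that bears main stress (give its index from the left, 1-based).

7

Weights: 1 prut H, 2 nu L, 3 ko L, 4 so: H, 5 pa L, 6 mi: H, 7 ted H, 8 ma L.
Parse left to right (heavy = foot alone; LL = one foot; stranded L unfooted): (ˈprut) (nu.ˈko) (ˈso:) pa (ˈmi:) (ˈted) ma.
Foot heads: 1, 3, 4, 6, 7.
Primary stress on the rightmost head = syllable 7.
Primary stress: syllable 7 → prut.nu.ko.so:.pa.mi:.ˈted.ma.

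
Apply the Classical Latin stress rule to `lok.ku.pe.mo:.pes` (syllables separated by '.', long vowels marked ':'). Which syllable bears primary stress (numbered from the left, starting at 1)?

4

Classical Latin: stress the penult if heavy (long vowel or closed), else the antepenult.
Weights: 3 pe L, 4 mo: H, 5 pes H.
The penult (syllable 4, mo:) is heavy, so it takes stress.
Stress on syllable 4: lok.ku.pe.ˈmo:.pes.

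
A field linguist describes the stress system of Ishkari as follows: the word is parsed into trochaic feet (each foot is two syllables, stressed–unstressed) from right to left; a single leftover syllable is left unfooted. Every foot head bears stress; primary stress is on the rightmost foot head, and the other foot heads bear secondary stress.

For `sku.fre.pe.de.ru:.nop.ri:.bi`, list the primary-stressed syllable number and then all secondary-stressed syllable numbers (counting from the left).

primary 7, secondary 1, 3, 5

Parse right to left into trochaic (ˈσσ) feet: (ˈsku.fre) (ˈpe.de) (ˈru:.nop) (ˈri:.bi).
Foot heads (stressed positions): 1, 3, 5, 7.
End Rule Rightmost: primary stress on the rightmost head = syllable 7.
Secondary stress on 1, 3, 5: ˌsku.fre.ˌpe.de.ˌru:.nop.ˈri:.bi.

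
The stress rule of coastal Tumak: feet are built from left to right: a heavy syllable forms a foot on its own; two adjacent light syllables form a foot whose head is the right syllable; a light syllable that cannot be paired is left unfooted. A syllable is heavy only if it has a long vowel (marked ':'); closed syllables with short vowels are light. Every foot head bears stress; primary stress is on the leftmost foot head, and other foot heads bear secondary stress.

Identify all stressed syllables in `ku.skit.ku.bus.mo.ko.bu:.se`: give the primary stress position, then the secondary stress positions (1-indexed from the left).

Weights: 1 ku L, 2 skit L, 3 ku L, 4 bus L, 5 mo L, 6 ko L, 7 bu: H, 8 se L.
Parse left to right (heavy = foot alone; LL = one foot; stranded L unfooted): (ku.ˈskit) (ku.ˈbus) (mo.ˈko) (ˈbu:) se.
Foot heads: 2, 4, 6, 7.
Primary stress on the leftmost head = syllable 2.
Secondary stress on 4, 6, 7: ku.ˈskit.ku.ˌbus.mo.ˌko.ˌbu:.se.

primary 2, secondary 4, 6, 7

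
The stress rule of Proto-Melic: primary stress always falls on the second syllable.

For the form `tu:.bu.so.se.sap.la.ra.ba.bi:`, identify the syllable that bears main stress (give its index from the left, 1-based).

2

The word has 9 syllables; the second syllable is syllable 2 (bu).
Primary stress: syllable 2 → tu:.ˈbu.so.se.sap.la.ra.ba.bi:.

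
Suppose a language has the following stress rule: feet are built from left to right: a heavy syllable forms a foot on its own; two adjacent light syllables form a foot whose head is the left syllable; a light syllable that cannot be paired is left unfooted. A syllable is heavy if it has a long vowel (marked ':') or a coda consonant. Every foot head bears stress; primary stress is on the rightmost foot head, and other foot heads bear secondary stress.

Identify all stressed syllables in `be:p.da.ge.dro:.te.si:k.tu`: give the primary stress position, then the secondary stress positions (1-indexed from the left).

Weights: 1 be:p H, 2 da L, 3 ge L, 4 dro: H, 5 te L, 6 si:k H, 7 tu L.
Parse left to right (heavy = foot alone; LL = one foot; stranded L unfooted): (ˈbe:p) (ˈda.ge) (ˈdro:) te (ˈsi:k) tu.
Foot heads: 1, 2, 4, 6.
Primary stress on the rightmost head = syllable 6.
Secondary stress on 1, 2, 4: ˌbe:p.ˌda.ge.ˌdro:.te.ˈsi:k.tu.

primary 6, secondary 1, 2, 4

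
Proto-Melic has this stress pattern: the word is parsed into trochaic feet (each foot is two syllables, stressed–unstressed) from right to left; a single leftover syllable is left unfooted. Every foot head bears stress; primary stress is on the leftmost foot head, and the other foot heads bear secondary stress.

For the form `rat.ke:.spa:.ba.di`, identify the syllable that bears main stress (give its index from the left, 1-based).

Parse right to left into trochaic (ˈσσ) feet: rat (ˈke:.spa:) (ˈba.di). Syllable 1 is left unfooted.
Foot heads (stressed positions): 2, 4.
End Rule Leftmost: primary stress on the leftmost head = syllable 2.
Primary stress: syllable 2 → rat.ˈke:.spa:.ba.di.

2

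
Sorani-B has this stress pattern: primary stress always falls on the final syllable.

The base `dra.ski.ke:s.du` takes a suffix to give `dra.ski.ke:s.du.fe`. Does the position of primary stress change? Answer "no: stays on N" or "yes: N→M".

yes: 4→5

Base `dra.ski.ke:s.du` (4 syllables):
  The word has 4 syllables; the final syllable is syllable 4 (du).
  → primary stress on syllable 4.
Suffixed `dra.ski.ke:s.du.fe` (5 syllables):
  The word has 5 syllables; the final syllable is syllable 5 (fe).
  → primary stress on syllable 5.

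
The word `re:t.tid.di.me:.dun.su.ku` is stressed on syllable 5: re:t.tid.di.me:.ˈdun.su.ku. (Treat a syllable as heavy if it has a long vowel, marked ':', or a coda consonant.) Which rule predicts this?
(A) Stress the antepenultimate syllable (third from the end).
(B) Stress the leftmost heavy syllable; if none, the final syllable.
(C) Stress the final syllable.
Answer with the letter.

A

Rule A → syllable 5 ✓.
Rule B → syllable 1 (observed: 5).
Rule C → syllable 7 (observed: 5).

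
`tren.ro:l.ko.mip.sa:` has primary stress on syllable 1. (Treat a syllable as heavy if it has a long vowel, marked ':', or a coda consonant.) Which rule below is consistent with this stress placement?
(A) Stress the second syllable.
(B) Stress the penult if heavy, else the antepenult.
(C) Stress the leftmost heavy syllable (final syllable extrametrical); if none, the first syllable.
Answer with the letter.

C

Rule A → syllable 2 (observed: 1).
Rule B → syllable 4 (observed: 1).
Rule C → syllable 1 ✓.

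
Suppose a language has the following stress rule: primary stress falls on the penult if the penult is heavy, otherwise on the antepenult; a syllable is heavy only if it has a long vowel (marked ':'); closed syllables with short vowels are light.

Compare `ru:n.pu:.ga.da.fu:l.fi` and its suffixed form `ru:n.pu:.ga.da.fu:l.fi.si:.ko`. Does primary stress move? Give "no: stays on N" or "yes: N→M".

yes: 5→7

Base `ru:n.pu:.ga.da.fu:l.fi` (6 syllables):
  Weights: 4 da L, 5 fu:l H, 6 fi L.
  The penult (syllable 5, fu:l) is heavy, so it takes stress.
  → primary stress on syllable 5.
Suffixed `ru:n.pu:.ga.da.fu:l.fi.si:.ko` (8 syllables):
  Weights: 6 fi L, 7 si: H, 8 ko L.
  The penult (syllable 7, si:) is heavy, so it takes stress.
  → primary stress on syllable 7.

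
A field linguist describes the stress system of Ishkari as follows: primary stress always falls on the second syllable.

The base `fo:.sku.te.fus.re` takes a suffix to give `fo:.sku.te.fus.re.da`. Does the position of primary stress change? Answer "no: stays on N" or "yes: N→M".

no: stays on 2

Base `fo:.sku.te.fus.re` (5 syllables):
  The word has 5 syllables; the second syllable is syllable 2 (sku).
  → primary stress on syllable 2.
Suffixed `fo:.sku.te.fus.re.da` (6 syllables):
  The word has 6 syllables; the second syllable is syllable 2 (sku).
  → primary stress on syllable 2.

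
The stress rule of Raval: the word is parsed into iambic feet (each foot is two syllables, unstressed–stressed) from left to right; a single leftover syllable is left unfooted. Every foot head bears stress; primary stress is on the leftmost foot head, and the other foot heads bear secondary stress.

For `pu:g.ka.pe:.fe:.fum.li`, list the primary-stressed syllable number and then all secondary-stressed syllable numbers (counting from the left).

primary 2, secondary 4, 6

Parse left to right into iambic (σˈσ) feet: (pu:g.ˈka) (pe:.ˈfe:) (fum.ˈli).
Foot heads (stressed positions): 2, 4, 6.
End Rule Leftmost: primary stress on the leftmost head = syllable 2.
Secondary stress on 4, 6: pu:g.ˈka.pe:.ˌfe:.fum.ˌli.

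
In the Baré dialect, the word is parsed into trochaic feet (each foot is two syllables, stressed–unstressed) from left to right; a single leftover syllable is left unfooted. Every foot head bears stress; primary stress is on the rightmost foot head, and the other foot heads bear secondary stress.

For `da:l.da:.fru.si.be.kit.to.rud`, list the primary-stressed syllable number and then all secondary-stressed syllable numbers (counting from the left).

Parse left to right into trochaic (ˈσσ) feet: (ˈda:l.da:) (ˈfru.si) (ˈbe.kit) (ˈto.rud).
Foot heads (stressed positions): 1, 3, 5, 7.
End Rule Rightmost: primary stress on the rightmost head = syllable 7.
Secondary stress on 1, 3, 5: ˌda:l.da:.ˌfru.si.ˌbe.kit.ˈto.rud.

primary 7, secondary 1, 3, 5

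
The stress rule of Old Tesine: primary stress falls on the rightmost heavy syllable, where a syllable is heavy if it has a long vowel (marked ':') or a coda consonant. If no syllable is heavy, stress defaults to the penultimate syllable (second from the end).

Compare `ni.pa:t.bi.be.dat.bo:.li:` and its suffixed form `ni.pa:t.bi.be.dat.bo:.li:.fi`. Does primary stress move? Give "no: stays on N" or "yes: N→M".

Base `ni.pa:t.bi.be.dat.bo:.li:` (7 syllables):
  Weights: 1 ni L, 2 pa:t H, 3 bi L, 4 be L, 5 dat H, 6 bo: H, 7 li: H.
  Heavy syllables in the domain: 2, 5, 6, 7. The rightmost is syllable 7 (li:).
  → primary stress on syllable 7.
Suffixed `ni.pa:t.bi.be.dat.bo:.li:.fi` (8 syllables):
  Weights: 1 ni L, 2 pa:t H, 3 bi L, 4 be L, 5 dat H, 6 bo: H, 7 li: H, 8 fi L.
  Heavy syllables in the domain: 2, 5, 6, 7. The rightmost is syllable 7 (li:).
  → primary stress on syllable 7.

no: stays on 7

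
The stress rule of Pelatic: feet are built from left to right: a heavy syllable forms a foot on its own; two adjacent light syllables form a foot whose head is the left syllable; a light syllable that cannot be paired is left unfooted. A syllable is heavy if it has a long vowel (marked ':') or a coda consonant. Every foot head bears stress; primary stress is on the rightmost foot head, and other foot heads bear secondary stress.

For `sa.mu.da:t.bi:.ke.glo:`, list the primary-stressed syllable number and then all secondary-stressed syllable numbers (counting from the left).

Weights: 1 sa L, 2 mu L, 3 da:t H, 4 bi: H, 5 ke L, 6 glo: H.
Parse left to right (heavy = foot alone; LL = one foot; stranded L unfooted): (ˈsa.mu) (ˈda:t) (ˈbi:) ke (ˈglo:).
Foot heads: 1, 3, 4, 6.
Primary stress on the rightmost head = syllable 6.
Secondary stress on 1, 3, 4: ˌsa.mu.ˌda:t.ˌbi:.ke.ˈglo:.

primary 6, secondary 1, 3, 4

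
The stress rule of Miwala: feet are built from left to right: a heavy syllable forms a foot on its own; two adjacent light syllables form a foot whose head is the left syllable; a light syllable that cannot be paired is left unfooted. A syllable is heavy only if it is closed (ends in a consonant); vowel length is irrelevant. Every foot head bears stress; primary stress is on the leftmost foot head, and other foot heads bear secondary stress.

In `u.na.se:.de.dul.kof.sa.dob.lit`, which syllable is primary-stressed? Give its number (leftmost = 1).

Weights: 1 u L, 2 na L, 3 se: L, 4 de L, 5 dul H, 6 kof H, 7 sa L, 8 dob H, 9 lit H.
Parse left to right (heavy = foot alone; LL = one foot; stranded L unfooted): (ˈu.na) (ˈse:.de) (ˈdul) (ˈkof) sa (ˈdob) (ˈlit).
Foot heads: 1, 3, 5, 6, 8, 9.
Primary stress on the leftmost head = syllable 1.
Primary stress: syllable 1 → ˈu.na.se:.de.dul.kof.sa.dob.lit.

1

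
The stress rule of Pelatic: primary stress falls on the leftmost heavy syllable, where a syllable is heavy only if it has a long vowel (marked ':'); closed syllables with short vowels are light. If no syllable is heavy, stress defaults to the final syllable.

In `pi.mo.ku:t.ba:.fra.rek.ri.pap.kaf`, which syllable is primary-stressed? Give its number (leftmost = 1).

Weights: 1 pi L, 2 mo L, 3 ku:t H, 4 ba: H, 5 fra L, 6 rek L, 7 ri L, 8 pap L, 9 kaf L.
Heavy syllables in the domain: 3, 4. The leftmost is syllable 3 (ku:t).
Primary stress: syllable 3 → pi.mo.ˈku:t.ba:.fra.rek.ri.pap.kaf.

3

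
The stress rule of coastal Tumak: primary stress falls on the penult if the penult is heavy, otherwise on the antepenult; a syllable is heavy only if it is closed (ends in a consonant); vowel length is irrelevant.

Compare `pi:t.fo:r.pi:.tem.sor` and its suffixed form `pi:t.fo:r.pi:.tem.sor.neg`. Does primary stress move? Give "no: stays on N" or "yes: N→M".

yes: 4→5

Base `pi:t.fo:r.pi:.tem.sor` (5 syllables):
  Weights: 3 pi: L, 4 tem H, 5 sor H.
  The penult (syllable 4, tem) is heavy, so it takes stress.
  → primary stress on syllable 4.
Suffixed `pi:t.fo:r.pi:.tem.sor.neg` (6 syllables):
  Weights: 4 tem H, 5 sor H, 6 neg H.
  The penult (syllable 5, sor) is heavy, so it takes stress.
  → primary stress on syllable 5.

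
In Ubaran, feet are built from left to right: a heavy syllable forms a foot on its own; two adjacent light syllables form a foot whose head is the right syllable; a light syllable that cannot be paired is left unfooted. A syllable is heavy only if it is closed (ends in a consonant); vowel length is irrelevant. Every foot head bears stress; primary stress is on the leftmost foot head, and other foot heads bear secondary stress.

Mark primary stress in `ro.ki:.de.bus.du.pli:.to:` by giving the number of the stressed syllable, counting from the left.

Weights: 1 ro L, 2 ki: L, 3 de L, 4 bus H, 5 du L, 6 pli: L, 7 to: L.
Parse left to right (heavy = foot alone; LL = one foot; stranded L unfooted): (ro.ˈki:) de (ˈbus) (du.ˈpli:) to:.
Foot heads: 2, 4, 6.
Primary stress on the leftmost head = syllable 2.
Primary stress: syllable 2 → ro.ˈki:.de.bus.du.pli:.to:.

2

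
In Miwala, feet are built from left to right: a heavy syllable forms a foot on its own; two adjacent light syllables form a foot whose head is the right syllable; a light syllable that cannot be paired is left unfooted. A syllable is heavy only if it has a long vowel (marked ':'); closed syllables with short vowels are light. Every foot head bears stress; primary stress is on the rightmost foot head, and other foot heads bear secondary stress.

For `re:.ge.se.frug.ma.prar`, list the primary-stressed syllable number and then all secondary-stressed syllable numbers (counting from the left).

Weights: 1 re: H, 2 ge L, 3 se L, 4 frug L, 5 ma L, 6 prar L.
Parse left to right (heavy = foot alone; LL = one foot; stranded L unfooted): (ˈre:) (ge.ˈse) (frug.ˈma) prar.
Foot heads: 1, 3, 5.
Primary stress on the rightmost head = syllable 5.
Secondary stress on 1, 3: ˌre:.ge.ˌse.frug.ˈma.prar.

primary 5, secondary 1, 3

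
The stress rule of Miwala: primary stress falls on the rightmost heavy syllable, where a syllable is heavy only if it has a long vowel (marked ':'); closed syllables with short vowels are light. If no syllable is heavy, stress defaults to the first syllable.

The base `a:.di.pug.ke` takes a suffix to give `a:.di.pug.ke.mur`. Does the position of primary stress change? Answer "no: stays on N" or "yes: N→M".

no: stays on 1

Base `a:.di.pug.ke` (4 syllables):
  Weights: 1 a: H, 2 di L, 3 pug L, 4 ke L.
  Heavy syllables in the domain: 1. The rightmost is syllable 1 (a:).
  → primary stress on syllable 1.
Suffixed `a:.di.pug.ke.mur` (5 syllables):
  Weights: 1 a: H, 2 di L, 3 pug L, 4 ke L, 5 mur L.
  Heavy syllables in the domain: 1. The rightmost is syllable 1 (a:).
  → primary stress on syllable 1.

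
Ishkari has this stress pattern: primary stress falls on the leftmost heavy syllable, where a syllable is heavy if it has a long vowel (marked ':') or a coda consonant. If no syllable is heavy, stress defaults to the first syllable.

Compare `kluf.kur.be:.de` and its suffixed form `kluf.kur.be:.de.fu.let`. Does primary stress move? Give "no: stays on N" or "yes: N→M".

Base `kluf.kur.be:.de` (4 syllables):
  Weights: 1 kluf H, 2 kur H, 3 be: H, 4 de L.
  Heavy syllables in the domain: 1, 2, 3. The leftmost is syllable 1 (kluf).
  → primary stress on syllable 1.
Suffixed `kluf.kur.be:.de.fu.let` (6 syllables):
  Weights: 1 kluf H, 2 kur H, 3 be: H, 4 de L, 5 fu L, 6 let H.
  Heavy syllables in the domain: 1, 2, 3, 6. The leftmost is syllable 1 (kluf).
  → primary stress on syllable 1.

no: stays on 1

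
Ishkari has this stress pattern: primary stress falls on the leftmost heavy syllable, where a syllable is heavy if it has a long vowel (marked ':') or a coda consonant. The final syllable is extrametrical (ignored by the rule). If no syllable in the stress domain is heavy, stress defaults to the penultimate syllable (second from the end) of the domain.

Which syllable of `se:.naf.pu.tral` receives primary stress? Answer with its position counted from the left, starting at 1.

The final syllable (4, tral) is extrametrical; the stress domain is syllables 1–3.
Weights: 1 se: H, 2 naf H, 3 pu L.
Heavy syllables in the domain: 1, 2. The leftmost is syllable 1 (se:).
Primary stress: syllable 1 → ˈse:.naf.pu.tral.

1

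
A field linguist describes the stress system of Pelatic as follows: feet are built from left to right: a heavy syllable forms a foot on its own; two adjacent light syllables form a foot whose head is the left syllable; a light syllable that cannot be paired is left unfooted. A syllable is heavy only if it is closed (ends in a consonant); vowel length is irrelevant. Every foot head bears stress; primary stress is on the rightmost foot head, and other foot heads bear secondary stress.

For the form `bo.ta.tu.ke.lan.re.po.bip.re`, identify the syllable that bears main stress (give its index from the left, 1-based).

8

Weights: 1 bo L, 2 ta L, 3 tu L, 4 ke L, 5 lan H, 6 re L, 7 po L, 8 bip H, 9 re L.
Parse left to right (heavy = foot alone; LL = one foot; stranded L unfooted): (ˈbo.ta) (ˈtu.ke) (ˈlan) (ˈre.po) (ˈbip) re.
Foot heads: 1, 3, 5, 6, 8.
Primary stress on the rightmost head = syllable 8.
Primary stress: syllable 8 → bo.ta.tu.ke.lan.re.po.ˈbip.re.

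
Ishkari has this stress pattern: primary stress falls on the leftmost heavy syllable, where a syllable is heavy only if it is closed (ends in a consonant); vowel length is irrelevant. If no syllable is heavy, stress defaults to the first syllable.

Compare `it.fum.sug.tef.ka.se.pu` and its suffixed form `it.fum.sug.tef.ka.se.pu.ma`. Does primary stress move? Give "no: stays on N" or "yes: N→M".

Base `it.fum.sug.tef.ka.se.pu` (7 syllables):
  Weights: 1 it H, 2 fum H, 3 sug H, 4 tef H, 5 ka L, 6 se L, 7 pu L.
  Heavy syllables in the domain: 1, 2, 3, 4. The leftmost is syllable 1 (it).
  → primary stress on syllable 1.
Suffixed `it.fum.sug.tef.ka.se.pu.ma` (8 syllables):
  Weights: 1 it H, 2 fum H, 3 sug H, 4 tef H, 5 ka L, 6 se L, 7 pu L, 8 ma L.
  Heavy syllables in the domain: 1, 2, 3, 4. The leftmost is syllable 1 (it).
  → primary stress on syllable 1.

no: stays on 1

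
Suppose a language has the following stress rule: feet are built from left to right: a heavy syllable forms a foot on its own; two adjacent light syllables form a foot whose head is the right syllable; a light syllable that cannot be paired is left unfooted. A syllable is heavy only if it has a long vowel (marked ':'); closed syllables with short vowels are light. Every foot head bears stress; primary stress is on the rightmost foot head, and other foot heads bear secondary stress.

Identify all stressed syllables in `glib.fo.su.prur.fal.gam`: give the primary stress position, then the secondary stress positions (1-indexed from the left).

Weights: 1 glib L, 2 fo L, 3 su L, 4 prur L, 5 fal L, 6 gam L.
Parse left to right (heavy = foot alone; LL = one foot; stranded L unfooted): (glib.ˈfo) (su.ˈprur) (fal.ˈgam).
Foot heads: 2, 4, 6.
Primary stress on the rightmost head = syllable 6.
Secondary stress on 2, 4: glib.ˌfo.su.ˌprur.fal.ˈgam.

primary 6, secondary 2, 4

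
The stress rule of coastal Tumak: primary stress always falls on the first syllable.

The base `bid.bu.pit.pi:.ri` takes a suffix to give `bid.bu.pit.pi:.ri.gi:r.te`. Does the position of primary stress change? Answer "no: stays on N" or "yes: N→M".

no: stays on 1

Base `bid.bu.pit.pi:.ri` (5 syllables):
  The word has 5 syllables; the first syllable is syllable 1 (bid).
  → primary stress on syllable 1.
Suffixed `bid.bu.pit.pi:.ri.gi:r.te` (7 syllables):
  The word has 7 syllables; the first syllable is syllable 1 (bid).
  → primary stress on syllable 1.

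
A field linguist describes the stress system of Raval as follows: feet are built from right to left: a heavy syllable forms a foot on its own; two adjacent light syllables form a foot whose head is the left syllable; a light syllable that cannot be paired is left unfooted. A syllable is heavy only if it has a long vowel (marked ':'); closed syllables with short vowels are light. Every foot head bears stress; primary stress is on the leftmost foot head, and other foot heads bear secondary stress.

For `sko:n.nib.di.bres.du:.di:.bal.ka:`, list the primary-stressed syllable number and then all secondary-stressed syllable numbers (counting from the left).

primary 1, secondary 3, 5, 6, 8

Weights: 1 sko:n H, 2 nib L, 3 di L, 4 bres L, 5 du: H, 6 di: H, 7 bal L, 8 ka: H.
Parse right to left (heavy = foot alone; LL = one foot; stranded L unfooted): (ˈsko:n) nib (ˈdi.bres) (ˈdu:) (ˈdi:) bal (ˈka:).
Foot heads: 1, 3, 5, 6, 8.
Primary stress on the leftmost head = syllable 1.
Secondary stress on 3, 5, 6, 8: ˈsko:n.nib.ˌdi.bres.ˌdu:.ˌdi:.bal.ˌka:.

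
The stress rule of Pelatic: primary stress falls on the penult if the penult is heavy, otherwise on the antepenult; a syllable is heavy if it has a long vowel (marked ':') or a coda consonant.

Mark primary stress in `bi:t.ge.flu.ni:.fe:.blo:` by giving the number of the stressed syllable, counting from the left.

Weights: 4 ni: H, 5 fe: H, 6 blo: H.
The penult (syllable 5, fe:) is heavy, so it takes stress.
Primary stress: syllable 5 → bi:t.ge.flu.ni:.ˈfe:.blo:.

5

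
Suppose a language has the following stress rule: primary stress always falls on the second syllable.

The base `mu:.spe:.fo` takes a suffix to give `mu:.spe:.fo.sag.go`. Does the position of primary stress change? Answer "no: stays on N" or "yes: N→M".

Base `mu:.spe:.fo` (3 syllables):
  The word has 3 syllables; the second syllable is syllable 2 (spe:).
  → primary stress on syllable 2.
Suffixed `mu:.spe:.fo.sag.go` (5 syllables):
  The word has 5 syllables; the second syllable is syllable 2 (spe:).
  → primary stress on syllable 2.

no: stays on 2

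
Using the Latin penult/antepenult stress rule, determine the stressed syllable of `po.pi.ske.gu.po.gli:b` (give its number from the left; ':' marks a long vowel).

4

Classical Latin: stress the penult if heavy (long vowel or closed), else the antepenult.
Weights: 4 gu L, 5 po L, 6 gli:b H.
The penult (syllable 5, po) is light, so stress falls on the antepenult (syllable 4, gu).
Stress on syllable 4: po.pi.ske.ˈgu.po.gli:b.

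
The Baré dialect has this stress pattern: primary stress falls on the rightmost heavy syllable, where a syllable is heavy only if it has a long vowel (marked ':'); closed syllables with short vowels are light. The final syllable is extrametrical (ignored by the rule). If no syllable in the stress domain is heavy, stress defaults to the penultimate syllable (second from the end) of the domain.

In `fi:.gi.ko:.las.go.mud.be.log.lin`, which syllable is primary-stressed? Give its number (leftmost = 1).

The final syllable (9, lin) is extrametrical; the stress domain is syllables 1–8.
Weights: 1 fi: H, 2 gi L, 3 ko: H, 4 las L, 5 go L, 6 mud L, 7 be L, 8 log L.
Heavy syllables in the domain: 1, 3. The rightmost is syllable 3 (ko:).
Primary stress: syllable 3 → fi:.gi.ˈko:.las.go.mud.be.log.lin.

3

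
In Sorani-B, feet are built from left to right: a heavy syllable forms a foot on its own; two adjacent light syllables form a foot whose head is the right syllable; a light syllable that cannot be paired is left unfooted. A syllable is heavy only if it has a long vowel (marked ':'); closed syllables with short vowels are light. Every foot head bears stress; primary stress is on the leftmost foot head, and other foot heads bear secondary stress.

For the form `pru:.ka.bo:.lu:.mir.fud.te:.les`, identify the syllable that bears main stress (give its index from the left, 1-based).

Weights: 1 pru: H, 2 ka L, 3 bo: H, 4 lu: H, 5 mir L, 6 fud L, 7 te: H, 8 les L.
Parse left to right (heavy = foot alone; LL = one foot; stranded L unfooted): (ˈpru:) ka (ˈbo:) (ˈlu:) (mir.ˈfud) (ˈte:) les.
Foot heads: 1, 3, 4, 6, 7.
Primary stress on the leftmost head = syllable 1.
Primary stress: syllable 1 → ˈpru:.ka.bo:.lu:.mir.fud.te:.les.

1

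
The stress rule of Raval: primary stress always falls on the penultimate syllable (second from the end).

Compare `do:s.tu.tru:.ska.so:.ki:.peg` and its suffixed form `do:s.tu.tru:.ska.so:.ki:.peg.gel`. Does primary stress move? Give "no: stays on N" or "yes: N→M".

Base `do:s.tu.tru:.ska.so:.ki:.peg` (7 syllables):
  The word has 7 syllables; the penultimate syllable (second from the end) is syllable 6 (ki:).
  → primary stress on syllable 6.
Suffixed `do:s.tu.tru:.ska.so:.ki:.peg.gel` (8 syllables):
  The word has 8 syllables; the penultimate syllable (second from the end) is syllable 7 (peg).
  → primary stress on syllable 7.

yes: 6→7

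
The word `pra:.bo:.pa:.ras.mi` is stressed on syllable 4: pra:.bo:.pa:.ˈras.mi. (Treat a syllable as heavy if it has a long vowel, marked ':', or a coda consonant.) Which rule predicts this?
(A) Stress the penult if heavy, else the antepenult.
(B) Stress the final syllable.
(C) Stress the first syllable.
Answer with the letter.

A

Rule A → syllable 4 ✓.
Rule B → syllable 5 (observed: 4).
Rule C → syllable 1 (observed: 4).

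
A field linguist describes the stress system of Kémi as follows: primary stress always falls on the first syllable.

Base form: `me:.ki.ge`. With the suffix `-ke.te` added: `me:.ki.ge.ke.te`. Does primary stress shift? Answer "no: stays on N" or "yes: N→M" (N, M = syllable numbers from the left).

Base `me:.ki.ge` (3 syllables):
  The word has 3 syllables; the first syllable is syllable 1 (me:).
  → primary stress on syllable 1.
Suffixed `me:.ki.ge.ke.te` (5 syllables):
  The word has 5 syllables; the first syllable is syllable 1 (me:).
  → primary stress on syllable 1.

no: stays on 1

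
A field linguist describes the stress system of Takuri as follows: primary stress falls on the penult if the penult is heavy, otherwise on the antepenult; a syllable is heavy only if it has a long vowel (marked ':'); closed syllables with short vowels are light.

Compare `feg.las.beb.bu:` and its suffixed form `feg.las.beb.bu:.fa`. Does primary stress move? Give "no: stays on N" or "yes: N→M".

Base `feg.las.beb.bu:` (4 syllables):
  Weights: 2 las L, 3 beb L, 4 bu: H.
  The penult (syllable 3, beb) is light, so stress falls on the antepenult (syllable 2, las).
  → primary stress on syllable 2.
Suffixed `feg.las.beb.bu:.fa` (5 syllables):
  Weights: 3 beb L, 4 bu: H, 5 fa L.
  The penult (syllable 4, bu:) is heavy, so it takes stress.
  → primary stress on syllable 4.

yes: 2→4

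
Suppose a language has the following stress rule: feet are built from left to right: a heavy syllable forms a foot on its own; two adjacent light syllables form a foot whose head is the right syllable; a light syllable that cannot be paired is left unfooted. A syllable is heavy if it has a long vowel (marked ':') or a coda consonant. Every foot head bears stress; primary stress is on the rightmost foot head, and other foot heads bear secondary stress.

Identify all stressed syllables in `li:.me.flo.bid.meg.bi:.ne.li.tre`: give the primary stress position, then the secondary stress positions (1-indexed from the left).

primary 8, secondary 1, 3, 4, 5, 6

Weights: 1 li: H, 2 me L, 3 flo L, 4 bid H, 5 meg H, 6 bi: H, 7 ne L, 8 li L, 9 tre L.
Parse left to right (heavy = foot alone; LL = one foot; stranded L unfooted): (ˈli:) (me.ˈflo) (ˈbid) (ˈmeg) (ˈbi:) (ne.ˈli) tre.
Foot heads: 1, 3, 4, 5, 6, 8.
Primary stress on the rightmost head = syllable 8.
Secondary stress on 1, 3, 4, 5, 6: ˌli:.me.ˌflo.ˌbid.ˌmeg.ˌbi:.ne.ˈli.tre.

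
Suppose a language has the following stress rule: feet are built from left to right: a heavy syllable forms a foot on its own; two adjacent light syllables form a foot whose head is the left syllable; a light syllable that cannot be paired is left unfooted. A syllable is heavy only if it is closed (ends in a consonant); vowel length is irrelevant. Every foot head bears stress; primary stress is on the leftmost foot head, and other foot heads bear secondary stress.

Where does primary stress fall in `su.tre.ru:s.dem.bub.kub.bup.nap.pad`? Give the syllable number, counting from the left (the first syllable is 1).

1

Weights: 1 su L, 2 tre L, 3 ru:s H, 4 dem H, 5 bub H, 6 kub H, 7 bup H, 8 nap H, 9 pad H.
Parse left to right (heavy = foot alone; LL = one foot; stranded L unfooted): (ˈsu.tre) (ˈru:s) (ˈdem) (ˈbub) (ˈkub) (ˈbup) (ˈnap) (ˈpad).
Foot heads: 1, 3, 4, 5, 6, 7, 8, 9.
Primary stress on the leftmost head = syllable 1.
Primary stress: syllable 1 → ˈsu.tre.ru:s.dem.bub.kub.bup.nap.pad.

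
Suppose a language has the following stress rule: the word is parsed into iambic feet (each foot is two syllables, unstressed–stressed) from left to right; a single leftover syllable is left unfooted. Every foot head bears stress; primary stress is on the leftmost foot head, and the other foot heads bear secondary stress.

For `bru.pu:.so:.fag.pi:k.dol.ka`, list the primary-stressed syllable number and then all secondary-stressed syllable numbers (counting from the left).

primary 2, secondary 4, 6

Parse left to right into iambic (σˈσ) feet: (bru.ˈpu:) (so:.ˈfag) (pi:k.ˈdol) ka. Syllable 7 is left unfooted.
Foot heads (stressed positions): 2, 4, 6.
End Rule Leftmost: primary stress on the leftmost head = syllable 2.
Secondary stress on 4, 6: bru.ˈpu:.so:.ˌfag.pi:k.ˌdol.ka.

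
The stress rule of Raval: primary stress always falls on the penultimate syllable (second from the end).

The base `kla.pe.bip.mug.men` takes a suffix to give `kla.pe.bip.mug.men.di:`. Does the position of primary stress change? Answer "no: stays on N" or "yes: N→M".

yes: 4→5

Base `kla.pe.bip.mug.men` (5 syllables):
  The word has 5 syllables; the penultimate syllable (second from the end) is syllable 4 (mug).
  → primary stress on syllable 4.
Suffixed `kla.pe.bip.mug.men.di:` (6 syllables):
  The word has 6 syllables; the penultimate syllable (second from the end) is syllable 5 (men).
  → primary stress on syllable 5.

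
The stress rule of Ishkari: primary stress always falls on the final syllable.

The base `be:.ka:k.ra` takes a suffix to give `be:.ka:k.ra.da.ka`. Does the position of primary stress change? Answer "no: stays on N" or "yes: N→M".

Base `be:.ka:k.ra` (3 syllables):
  The word has 3 syllables; the final syllable is syllable 3 (ra).
  → primary stress on syllable 3.
Suffixed `be:.ka:k.ra.da.ka` (5 syllables):
  The word has 5 syllables; the final syllable is syllable 5 (ka).
  → primary stress on syllable 5.

yes: 3→5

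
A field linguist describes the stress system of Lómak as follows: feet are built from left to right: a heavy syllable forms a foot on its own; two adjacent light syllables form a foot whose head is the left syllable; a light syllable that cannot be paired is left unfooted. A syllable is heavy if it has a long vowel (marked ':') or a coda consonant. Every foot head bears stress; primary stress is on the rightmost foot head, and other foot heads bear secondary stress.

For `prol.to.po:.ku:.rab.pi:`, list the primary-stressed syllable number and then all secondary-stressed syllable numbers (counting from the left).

Weights: 1 prol H, 2 to L, 3 po: H, 4 ku: H, 5 rab H, 6 pi: H.
Parse left to right (heavy = foot alone; LL = one foot; stranded L unfooted): (ˈprol) to (ˈpo:) (ˈku:) (ˈrab) (ˈpi:).
Foot heads: 1, 3, 4, 5, 6.
Primary stress on the rightmost head = syllable 6.
Secondary stress on 1, 3, 4, 5: ˌprol.to.ˌpo:.ˌku:.ˌrab.ˈpi:.

primary 6, secondary 1, 3, 4, 5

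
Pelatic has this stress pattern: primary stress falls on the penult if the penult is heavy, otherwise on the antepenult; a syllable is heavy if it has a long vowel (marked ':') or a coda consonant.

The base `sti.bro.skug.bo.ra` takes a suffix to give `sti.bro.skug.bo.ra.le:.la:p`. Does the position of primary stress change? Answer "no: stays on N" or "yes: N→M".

Base `sti.bro.skug.bo.ra` (5 syllables):
  Weights: 3 skug H, 4 bo L, 5 ra L.
  The penult (syllable 4, bo) is light, so stress falls on the antepenult (syllable 3, skug).
  → primary stress on syllable 3.
Suffixed `sti.bro.skug.bo.ra.le:.la:p` (7 syllables):
  Weights: 5 ra L, 6 le: H, 7 la:p H.
  The penult (syllable 6, le:) is heavy, so it takes stress.
  → primary stress on syllable 6.

yes: 3→6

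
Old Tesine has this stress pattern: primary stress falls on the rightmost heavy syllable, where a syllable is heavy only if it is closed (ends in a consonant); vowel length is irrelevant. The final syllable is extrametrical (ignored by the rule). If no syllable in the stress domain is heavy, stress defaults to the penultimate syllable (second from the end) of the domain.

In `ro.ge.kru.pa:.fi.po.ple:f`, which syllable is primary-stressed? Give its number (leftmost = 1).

5

The final syllable (7, ple:f) is extrametrical; the stress domain is syllables 1–6.
Weights: 1 ro L, 2 ge L, 3 kru L, 4 pa: L, 5 fi L, 6 po L.
No heavy syllable in the domain; default to the penultimate syllable (second from the end) of the domain = syllable 5.
Primary stress: syllable 5 → ro.ge.kru.pa:.ˈfi.po.ple:f.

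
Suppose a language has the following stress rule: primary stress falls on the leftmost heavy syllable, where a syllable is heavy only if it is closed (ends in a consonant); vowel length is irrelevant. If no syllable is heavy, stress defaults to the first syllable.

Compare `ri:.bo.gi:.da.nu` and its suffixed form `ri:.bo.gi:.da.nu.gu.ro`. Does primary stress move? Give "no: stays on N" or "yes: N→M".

no: stays on 1

Base `ri:.bo.gi:.da.nu` (5 syllables):
  Weights: 1 ri: L, 2 bo L, 3 gi: L, 4 da L, 5 nu L.
  No heavy syllable in the domain; default to the first syllable = syllable 1.
  → primary stress on syllable 1.
Suffixed `ri:.bo.gi:.da.nu.gu.ro` (7 syllables):
  Weights: 1 ri: L, 2 bo L, 3 gi: L, 4 da L, 5 nu L, 6 gu L, 7 ro L.
  No heavy syllable in the domain; default to the first syllable = syllable 1.
  → primary stress on syllable 1.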